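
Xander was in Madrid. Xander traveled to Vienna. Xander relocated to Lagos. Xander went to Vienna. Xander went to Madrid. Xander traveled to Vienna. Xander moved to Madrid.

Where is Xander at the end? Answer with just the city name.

Answer: Madrid

Derivation:
Tracking Xander's location:
Start: Xander is in Madrid.
After move 1: Madrid -> Vienna. Xander is in Vienna.
After move 2: Vienna -> Lagos. Xander is in Lagos.
After move 3: Lagos -> Vienna. Xander is in Vienna.
After move 4: Vienna -> Madrid. Xander is in Madrid.
After move 5: Madrid -> Vienna. Xander is in Vienna.
After move 6: Vienna -> Madrid. Xander is in Madrid.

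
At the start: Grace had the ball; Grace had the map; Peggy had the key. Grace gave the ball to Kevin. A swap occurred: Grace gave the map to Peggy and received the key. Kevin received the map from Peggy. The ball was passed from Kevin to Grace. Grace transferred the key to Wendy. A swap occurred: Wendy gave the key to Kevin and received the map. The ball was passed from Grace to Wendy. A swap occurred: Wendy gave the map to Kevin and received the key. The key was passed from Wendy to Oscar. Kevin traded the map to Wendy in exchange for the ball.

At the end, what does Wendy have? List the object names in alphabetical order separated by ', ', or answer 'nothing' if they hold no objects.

Answer: map

Derivation:
Tracking all object holders:
Start: ball:Grace, map:Grace, key:Peggy
Event 1 (give ball: Grace -> Kevin). State: ball:Kevin, map:Grace, key:Peggy
Event 2 (swap map<->key: now map:Peggy, key:Grace). State: ball:Kevin, map:Peggy, key:Grace
Event 3 (give map: Peggy -> Kevin). State: ball:Kevin, map:Kevin, key:Grace
Event 4 (give ball: Kevin -> Grace). State: ball:Grace, map:Kevin, key:Grace
Event 5 (give key: Grace -> Wendy). State: ball:Grace, map:Kevin, key:Wendy
Event 6 (swap key<->map: now key:Kevin, map:Wendy). State: ball:Grace, map:Wendy, key:Kevin
Event 7 (give ball: Grace -> Wendy). State: ball:Wendy, map:Wendy, key:Kevin
Event 8 (swap map<->key: now map:Kevin, key:Wendy). State: ball:Wendy, map:Kevin, key:Wendy
Event 9 (give key: Wendy -> Oscar). State: ball:Wendy, map:Kevin, key:Oscar
Event 10 (swap map<->ball: now map:Wendy, ball:Kevin). State: ball:Kevin, map:Wendy, key:Oscar

Final state: ball:Kevin, map:Wendy, key:Oscar
Wendy holds: map.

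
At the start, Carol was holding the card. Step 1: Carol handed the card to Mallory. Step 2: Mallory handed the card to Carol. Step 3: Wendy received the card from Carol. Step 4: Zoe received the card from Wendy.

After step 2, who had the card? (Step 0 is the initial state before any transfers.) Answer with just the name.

Tracking the card holder through step 2:
After step 0 (start): Carol
After step 1: Mallory
After step 2: Carol

At step 2, the holder is Carol.

Answer: Carol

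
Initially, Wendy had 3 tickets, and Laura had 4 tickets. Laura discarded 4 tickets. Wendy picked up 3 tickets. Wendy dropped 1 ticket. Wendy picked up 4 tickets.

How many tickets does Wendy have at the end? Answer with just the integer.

Tracking counts step by step:
Start: Wendy=3, Laura=4
Event 1 (Laura -4): Laura: 4 -> 0. State: Wendy=3, Laura=0
Event 2 (Wendy +3): Wendy: 3 -> 6. State: Wendy=6, Laura=0
Event 3 (Wendy -1): Wendy: 6 -> 5. State: Wendy=5, Laura=0
Event 4 (Wendy +4): Wendy: 5 -> 9. State: Wendy=9, Laura=0

Wendy's final count: 9

Answer: 9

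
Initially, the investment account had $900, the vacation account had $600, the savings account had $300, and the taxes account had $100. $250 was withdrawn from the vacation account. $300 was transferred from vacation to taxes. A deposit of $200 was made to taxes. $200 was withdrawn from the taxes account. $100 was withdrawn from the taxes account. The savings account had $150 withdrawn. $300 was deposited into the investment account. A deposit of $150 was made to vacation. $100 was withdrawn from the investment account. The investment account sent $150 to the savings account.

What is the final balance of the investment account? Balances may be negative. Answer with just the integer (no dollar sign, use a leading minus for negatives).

Tracking account balances step by step:
Start: investment=900, vacation=600, savings=300, taxes=100
Event 1 (withdraw 250 from vacation): vacation: 600 - 250 = 350. Balances: investment=900, vacation=350, savings=300, taxes=100
Event 2 (transfer 300 vacation -> taxes): vacation: 350 - 300 = 50, taxes: 100 + 300 = 400. Balances: investment=900, vacation=50, savings=300, taxes=400
Event 3 (deposit 200 to taxes): taxes: 400 + 200 = 600. Balances: investment=900, vacation=50, savings=300, taxes=600
Event 4 (withdraw 200 from taxes): taxes: 600 - 200 = 400. Balances: investment=900, vacation=50, savings=300, taxes=400
Event 5 (withdraw 100 from taxes): taxes: 400 - 100 = 300. Balances: investment=900, vacation=50, savings=300, taxes=300
Event 6 (withdraw 150 from savings): savings: 300 - 150 = 150. Balances: investment=900, vacation=50, savings=150, taxes=300
Event 7 (deposit 300 to investment): investment: 900 + 300 = 1200. Balances: investment=1200, vacation=50, savings=150, taxes=300
Event 8 (deposit 150 to vacation): vacation: 50 + 150 = 200. Balances: investment=1200, vacation=200, savings=150, taxes=300
Event 9 (withdraw 100 from investment): investment: 1200 - 100 = 1100. Balances: investment=1100, vacation=200, savings=150, taxes=300
Event 10 (transfer 150 investment -> savings): investment: 1100 - 150 = 950, savings: 150 + 150 = 300. Balances: investment=950, vacation=200, savings=300, taxes=300

Final balance of investment: 950

Answer: 950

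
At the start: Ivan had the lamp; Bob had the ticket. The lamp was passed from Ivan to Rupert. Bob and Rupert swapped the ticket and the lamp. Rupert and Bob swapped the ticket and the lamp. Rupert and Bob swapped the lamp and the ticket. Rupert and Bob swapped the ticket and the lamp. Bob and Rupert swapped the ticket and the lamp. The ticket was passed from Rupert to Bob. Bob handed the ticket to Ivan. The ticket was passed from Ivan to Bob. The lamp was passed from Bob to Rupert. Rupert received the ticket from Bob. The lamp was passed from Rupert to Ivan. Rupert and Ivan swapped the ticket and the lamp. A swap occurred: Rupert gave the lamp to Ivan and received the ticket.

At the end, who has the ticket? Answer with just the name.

Tracking all object holders:
Start: lamp:Ivan, ticket:Bob
Event 1 (give lamp: Ivan -> Rupert). State: lamp:Rupert, ticket:Bob
Event 2 (swap ticket<->lamp: now ticket:Rupert, lamp:Bob). State: lamp:Bob, ticket:Rupert
Event 3 (swap ticket<->lamp: now ticket:Bob, lamp:Rupert). State: lamp:Rupert, ticket:Bob
Event 4 (swap lamp<->ticket: now lamp:Bob, ticket:Rupert). State: lamp:Bob, ticket:Rupert
Event 5 (swap ticket<->lamp: now ticket:Bob, lamp:Rupert). State: lamp:Rupert, ticket:Bob
Event 6 (swap ticket<->lamp: now ticket:Rupert, lamp:Bob). State: lamp:Bob, ticket:Rupert
Event 7 (give ticket: Rupert -> Bob). State: lamp:Bob, ticket:Bob
Event 8 (give ticket: Bob -> Ivan). State: lamp:Bob, ticket:Ivan
Event 9 (give ticket: Ivan -> Bob). State: lamp:Bob, ticket:Bob
Event 10 (give lamp: Bob -> Rupert). State: lamp:Rupert, ticket:Bob
Event 11 (give ticket: Bob -> Rupert). State: lamp:Rupert, ticket:Rupert
Event 12 (give lamp: Rupert -> Ivan). State: lamp:Ivan, ticket:Rupert
Event 13 (swap ticket<->lamp: now ticket:Ivan, lamp:Rupert). State: lamp:Rupert, ticket:Ivan
Event 14 (swap lamp<->ticket: now lamp:Ivan, ticket:Rupert). State: lamp:Ivan, ticket:Rupert

Final state: lamp:Ivan, ticket:Rupert
The ticket is held by Rupert.

Answer: Rupert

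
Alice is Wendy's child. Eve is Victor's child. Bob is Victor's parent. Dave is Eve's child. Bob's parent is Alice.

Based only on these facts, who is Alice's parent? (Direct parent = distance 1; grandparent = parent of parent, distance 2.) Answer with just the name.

Answer: Wendy

Derivation:
Reconstructing the parent chain from the given facts:
  Wendy -> Alice -> Bob -> Victor -> Eve -> Dave
(each arrow means 'parent of the next')
Positions in the chain (0 = top):
  position of Wendy: 0
  position of Alice: 1
  position of Bob: 2
  position of Victor: 3
  position of Eve: 4
  position of Dave: 5

Alice is at position 1; the parent is 1 step up the chain, i.e. position 0: Wendy.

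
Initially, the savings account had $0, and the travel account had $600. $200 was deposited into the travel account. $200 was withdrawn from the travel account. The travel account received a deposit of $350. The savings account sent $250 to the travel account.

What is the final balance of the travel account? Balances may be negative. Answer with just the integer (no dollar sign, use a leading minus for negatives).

Tracking account balances step by step:
Start: savings=0, travel=600
Event 1 (deposit 200 to travel): travel: 600 + 200 = 800. Balances: savings=0, travel=800
Event 2 (withdraw 200 from travel): travel: 800 - 200 = 600. Balances: savings=0, travel=600
Event 3 (deposit 350 to travel): travel: 600 + 350 = 950. Balances: savings=0, travel=950
Event 4 (transfer 250 savings -> travel): savings: 0 - 250 = -250, travel: 950 + 250 = 1200. Balances: savings=-250, travel=1200

Final balance of travel: 1200

Answer: 1200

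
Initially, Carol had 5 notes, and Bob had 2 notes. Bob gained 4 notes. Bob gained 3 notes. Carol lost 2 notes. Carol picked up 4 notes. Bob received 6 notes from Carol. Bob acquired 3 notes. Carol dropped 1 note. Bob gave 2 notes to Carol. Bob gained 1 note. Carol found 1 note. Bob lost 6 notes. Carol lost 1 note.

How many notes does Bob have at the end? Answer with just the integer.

Answer: 11

Derivation:
Tracking counts step by step:
Start: Carol=5, Bob=2
Event 1 (Bob +4): Bob: 2 -> 6. State: Carol=5, Bob=6
Event 2 (Bob +3): Bob: 6 -> 9. State: Carol=5, Bob=9
Event 3 (Carol -2): Carol: 5 -> 3. State: Carol=3, Bob=9
Event 4 (Carol +4): Carol: 3 -> 7. State: Carol=7, Bob=9
Event 5 (Carol -> Bob, 6): Carol: 7 -> 1, Bob: 9 -> 15. State: Carol=1, Bob=15
Event 6 (Bob +3): Bob: 15 -> 18. State: Carol=1, Bob=18
Event 7 (Carol -1): Carol: 1 -> 0. State: Carol=0, Bob=18
Event 8 (Bob -> Carol, 2): Bob: 18 -> 16, Carol: 0 -> 2. State: Carol=2, Bob=16
Event 9 (Bob +1): Bob: 16 -> 17. State: Carol=2, Bob=17
Event 10 (Carol +1): Carol: 2 -> 3. State: Carol=3, Bob=17
Event 11 (Bob -6): Bob: 17 -> 11. State: Carol=3, Bob=11
Event 12 (Carol -1): Carol: 3 -> 2. State: Carol=2, Bob=11

Bob's final count: 11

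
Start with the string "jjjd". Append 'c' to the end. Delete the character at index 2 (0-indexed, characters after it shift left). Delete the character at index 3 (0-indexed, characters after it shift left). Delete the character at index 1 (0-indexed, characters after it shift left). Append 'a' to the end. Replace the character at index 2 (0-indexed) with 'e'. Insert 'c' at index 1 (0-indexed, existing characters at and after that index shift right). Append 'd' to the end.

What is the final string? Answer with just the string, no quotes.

Answer: jcded

Derivation:
Applying each edit step by step:
Start: "jjjd"
Op 1 (append 'c'): "jjjd" -> "jjjdc"
Op 2 (delete idx 2 = 'j'): "jjjdc" -> "jjdc"
Op 3 (delete idx 3 = 'c'): "jjdc" -> "jjd"
Op 4 (delete idx 1 = 'j'): "jjd" -> "jd"
Op 5 (append 'a'): "jd" -> "jda"
Op 6 (replace idx 2: 'a' -> 'e'): "jda" -> "jde"
Op 7 (insert 'c' at idx 1): "jde" -> "jcde"
Op 8 (append 'd'): "jcde" -> "jcded"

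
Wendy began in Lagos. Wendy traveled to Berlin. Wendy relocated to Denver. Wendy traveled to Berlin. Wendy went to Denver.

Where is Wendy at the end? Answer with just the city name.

Answer: Denver

Derivation:
Tracking Wendy's location:
Start: Wendy is in Lagos.
After move 1: Lagos -> Berlin. Wendy is in Berlin.
After move 2: Berlin -> Denver. Wendy is in Denver.
After move 3: Denver -> Berlin. Wendy is in Berlin.
After move 4: Berlin -> Denver. Wendy is in Denver.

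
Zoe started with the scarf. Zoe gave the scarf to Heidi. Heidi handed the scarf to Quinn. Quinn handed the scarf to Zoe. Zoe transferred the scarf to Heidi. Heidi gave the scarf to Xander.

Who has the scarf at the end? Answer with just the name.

Tracking the scarf through each event:
Start: Zoe has the scarf.
After event 1: Heidi has the scarf.
After event 2: Quinn has the scarf.
After event 3: Zoe has the scarf.
After event 4: Heidi has the scarf.
After event 5: Xander has the scarf.

Answer: Xander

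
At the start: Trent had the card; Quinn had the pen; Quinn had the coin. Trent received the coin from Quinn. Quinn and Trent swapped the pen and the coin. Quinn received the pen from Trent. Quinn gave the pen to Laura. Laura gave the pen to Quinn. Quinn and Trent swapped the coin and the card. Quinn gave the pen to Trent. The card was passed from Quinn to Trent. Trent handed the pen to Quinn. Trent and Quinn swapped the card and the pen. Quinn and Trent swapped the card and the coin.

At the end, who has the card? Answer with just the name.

Tracking all object holders:
Start: card:Trent, pen:Quinn, coin:Quinn
Event 1 (give coin: Quinn -> Trent). State: card:Trent, pen:Quinn, coin:Trent
Event 2 (swap pen<->coin: now pen:Trent, coin:Quinn). State: card:Trent, pen:Trent, coin:Quinn
Event 3 (give pen: Trent -> Quinn). State: card:Trent, pen:Quinn, coin:Quinn
Event 4 (give pen: Quinn -> Laura). State: card:Trent, pen:Laura, coin:Quinn
Event 5 (give pen: Laura -> Quinn). State: card:Trent, pen:Quinn, coin:Quinn
Event 6 (swap coin<->card: now coin:Trent, card:Quinn). State: card:Quinn, pen:Quinn, coin:Trent
Event 7 (give pen: Quinn -> Trent). State: card:Quinn, pen:Trent, coin:Trent
Event 8 (give card: Quinn -> Trent). State: card:Trent, pen:Trent, coin:Trent
Event 9 (give pen: Trent -> Quinn). State: card:Trent, pen:Quinn, coin:Trent
Event 10 (swap card<->pen: now card:Quinn, pen:Trent). State: card:Quinn, pen:Trent, coin:Trent
Event 11 (swap card<->coin: now card:Trent, coin:Quinn). State: card:Trent, pen:Trent, coin:Quinn

Final state: card:Trent, pen:Trent, coin:Quinn
The card is held by Trent.

Answer: Trent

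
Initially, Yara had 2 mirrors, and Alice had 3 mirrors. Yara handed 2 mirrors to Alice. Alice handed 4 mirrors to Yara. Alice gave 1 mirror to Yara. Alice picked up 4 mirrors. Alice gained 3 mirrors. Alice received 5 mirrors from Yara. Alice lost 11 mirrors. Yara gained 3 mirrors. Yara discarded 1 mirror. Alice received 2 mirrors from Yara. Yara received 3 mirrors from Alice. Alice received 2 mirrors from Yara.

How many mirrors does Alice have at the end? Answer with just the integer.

Tracking counts step by step:
Start: Yara=2, Alice=3
Event 1 (Yara -> Alice, 2): Yara: 2 -> 0, Alice: 3 -> 5. State: Yara=0, Alice=5
Event 2 (Alice -> Yara, 4): Alice: 5 -> 1, Yara: 0 -> 4. State: Yara=4, Alice=1
Event 3 (Alice -> Yara, 1): Alice: 1 -> 0, Yara: 4 -> 5. State: Yara=5, Alice=0
Event 4 (Alice +4): Alice: 0 -> 4. State: Yara=5, Alice=4
Event 5 (Alice +3): Alice: 4 -> 7. State: Yara=5, Alice=7
Event 6 (Yara -> Alice, 5): Yara: 5 -> 0, Alice: 7 -> 12. State: Yara=0, Alice=12
Event 7 (Alice -11): Alice: 12 -> 1. State: Yara=0, Alice=1
Event 8 (Yara +3): Yara: 0 -> 3. State: Yara=3, Alice=1
Event 9 (Yara -1): Yara: 3 -> 2. State: Yara=2, Alice=1
Event 10 (Yara -> Alice, 2): Yara: 2 -> 0, Alice: 1 -> 3. State: Yara=0, Alice=3
Event 11 (Alice -> Yara, 3): Alice: 3 -> 0, Yara: 0 -> 3. State: Yara=3, Alice=0
Event 12 (Yara -> Alice, 2): Yara: 3 -> 1, Alice: 0 -> 2. State: Yara=1, Alice=2

Alice's final count: 2

Answer: 2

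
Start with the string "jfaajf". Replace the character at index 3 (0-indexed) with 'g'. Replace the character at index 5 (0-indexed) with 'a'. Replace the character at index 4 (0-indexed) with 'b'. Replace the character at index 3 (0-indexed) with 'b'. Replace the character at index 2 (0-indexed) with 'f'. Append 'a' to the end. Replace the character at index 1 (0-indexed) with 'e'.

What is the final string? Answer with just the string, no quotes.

Applying each edit step by step:
Start: "jfaajf"
Op 1 (replace idx 3: 'a' -> 'g'): "jfaajf" -> "jfagjf"
Op 2 (replace idx 5: 'f' -> 'a'): "jfagjf" -> "jfagja"
Op 3 (replace idx 4: 'j' -> 'b'): "jfagja" -> "jfagba"
Op 4 (replace idx 3: 'g' -> 'b'): "jfagba" -> "jfabba"
Op 5 (replace idx 2: 'a' -> 'f'): "jfabba" -> "jffbba"
Op 6 (append 'a'): "jffbba" -> "jffbbaa"
Op 7 (replace idx 1: 'f' -> 'e'): "jffbbaa" -> "jefbbaa"

Answer: jefbbaa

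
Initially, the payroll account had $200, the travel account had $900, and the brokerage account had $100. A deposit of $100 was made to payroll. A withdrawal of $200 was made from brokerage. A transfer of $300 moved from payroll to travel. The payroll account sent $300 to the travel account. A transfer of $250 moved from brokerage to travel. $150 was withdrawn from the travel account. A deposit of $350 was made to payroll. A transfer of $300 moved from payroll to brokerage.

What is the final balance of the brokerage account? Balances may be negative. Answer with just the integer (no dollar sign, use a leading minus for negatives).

Answer: -50

Derivation:
Tracking account balances step by step:
Start: payroll=200, travel=900, brokerage=100
Event 1 (deposit 100 to payroll): payroll: 200 + 100 = 300. Balances: payroll=300, travel=900, brokerage=100
Event 2 (withdraw 200 from brokerage): brokerage: 100 - 200 = -100. Balances: payroll=300, travel=900, brokerage=-100
Event 3 (transfer 300 payroll -> travel): payroll: 300 - 300 = 0, travel: 900 + 300 = 1200. Balances: payroll=0, travel=1200, brokerage=-100
Event 4 (transfer 300 payroll -> travel): payroll: 0 - 300 = -300, travel: 1200 + 300 = 1500. Balances: payroll=-300, travel=1500, brokerage=-100
Event 5 (transfer 250 brokerage -> travel): brokerage: -100 - 250 = -350, travel: 1500 + 250 = 1750. Balances: payroll=-300, travel=1750, brokerage=-350
Event 6 (withdraw 150 from travel): travel: 1750 - 150 = 1600. Balances: payroll=-300, travel=1600, brokerage=-350
Event 7 (deposit 350 to payroll): payroll: -300 + 350 = 50. Balances: payroll=50, travel=1600, brokerage=-350
Event 8 (transfer 300 payroll -> brokerage): payroll: 50 - 300 = -250, brokerage: -350 + 300 = -50. Balances: payroll=-250, travel=1600, brokerage=-50

Final balance of brokerage: -50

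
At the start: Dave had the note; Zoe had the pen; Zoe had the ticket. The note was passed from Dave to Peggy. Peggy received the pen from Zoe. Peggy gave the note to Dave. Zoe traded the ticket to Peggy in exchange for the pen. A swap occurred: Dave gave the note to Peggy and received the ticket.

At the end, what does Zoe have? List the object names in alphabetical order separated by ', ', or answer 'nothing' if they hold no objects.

Tracking all object holders:
Start: note:Dave, pen:Zoe, ticket:Zoe
Event 1 (give note: Dave -> Peggy). State: note:Peggy, pen:Zoe, ticket:Zoe
Event 2 (give pen: Zoe -> Peggy). State: note:Peggy, pen:Peggy, ticket:Zoe
Event 3 (give note: Peggy -> Dave). State: note:Dave, pen:Peggy, ticket:Zoe
Event 4 (swap ticket<->pen: now ticket:Peggy, pen:Zoe). State: note:Dave, pen:Zoe, ticket:Peggy
Event 5 (swap note<->ticket: now note:Peggy, ticket:Dave). State: note:Peggy, pen:Zoe, ticket:Dave

Final state: note:Peggy, pen:Zoe, ticket:Dave
Zoe holds: pen.

Answer: pen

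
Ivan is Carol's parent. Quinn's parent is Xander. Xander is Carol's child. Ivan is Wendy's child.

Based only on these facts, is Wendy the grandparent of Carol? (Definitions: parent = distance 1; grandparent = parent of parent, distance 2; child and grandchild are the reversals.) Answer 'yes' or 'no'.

Reconstructing the parent chain from the given facts:
  Wendy -> Ivan -> Carol -> Xander -> Quinn
(each arrow means 'parent of the next')
Positions in the chain (0 = top):
  position of Wendy: 0
  position of Ivan: 1
  position of Carol: 2
  position of Xander: 3
  position of Quinn: 4

Wendy is at position 0, Carol is at position 2; signed distance (j - i) = 2.
'grandparent' requires j - i = 2. Actual distance is 2, so the relation HOLDS.

Answer: yes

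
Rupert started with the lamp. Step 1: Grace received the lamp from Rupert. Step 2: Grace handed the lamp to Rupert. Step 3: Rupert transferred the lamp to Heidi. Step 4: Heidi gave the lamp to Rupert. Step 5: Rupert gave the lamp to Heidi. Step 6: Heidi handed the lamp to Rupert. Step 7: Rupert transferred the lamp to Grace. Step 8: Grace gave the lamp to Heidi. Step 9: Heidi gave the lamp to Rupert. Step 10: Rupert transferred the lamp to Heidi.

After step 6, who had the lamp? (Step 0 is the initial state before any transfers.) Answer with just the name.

Tracking the lamp holder through step 6:
After step 0 (start): Rupert
After step 1: Grace
After step 2: Rupert
After step 3: Heidi
After step 4: Rupert
After step 5: Heidi
After step 6: Rupert

At step 6, the holder is Rupert.

Answer: Rupert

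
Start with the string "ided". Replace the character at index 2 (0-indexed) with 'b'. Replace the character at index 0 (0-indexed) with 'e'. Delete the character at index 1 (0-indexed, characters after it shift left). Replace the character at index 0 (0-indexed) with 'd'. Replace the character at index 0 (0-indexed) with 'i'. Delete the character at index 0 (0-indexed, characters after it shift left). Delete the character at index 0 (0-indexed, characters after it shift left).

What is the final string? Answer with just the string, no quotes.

Applying each edit step by step:
Start: "ided"
Op 1 (replace idx 2: 'e' -> 'b'): "ided" -> "idbd"
Op 2 (replace idx 0: 'i' -> 'e'): "idbd" -> "edbd"
Op 3 (delete idx 1 = 'd'): "edbd" -> "ebd"
Op 4 (replace idx 0: 'e' -> 'd'): "ebd" -> "dbd"
Op 5 (replace idx 0: 'd' -> 'i'): "dbd" -> "ibd"
Op 6 (delete idx 0 = 'i'): "ibd" -> "bd"
Op 7 (delete idx 0 = 'b'): "bd" -> "d"

Answer: d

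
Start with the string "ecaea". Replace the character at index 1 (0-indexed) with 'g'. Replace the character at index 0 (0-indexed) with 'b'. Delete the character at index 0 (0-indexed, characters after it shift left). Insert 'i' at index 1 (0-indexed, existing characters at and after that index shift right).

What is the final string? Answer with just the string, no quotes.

Applying each edit step by step:
Start: "ecaea"
Op 1 (replace idx 1: 'c' -> 'g'): "ecaea" -> "egaea"
Op 2 (replace idx 0: 'e' -> 'b'): "egaea" -> "bgaea"
Op 3 (delete idx 0 = 'b'): "bgaea" -> "gaea"
Op 4 (insert 'i' at idx 1): "gaea" -> "giaea"

Answer: giaea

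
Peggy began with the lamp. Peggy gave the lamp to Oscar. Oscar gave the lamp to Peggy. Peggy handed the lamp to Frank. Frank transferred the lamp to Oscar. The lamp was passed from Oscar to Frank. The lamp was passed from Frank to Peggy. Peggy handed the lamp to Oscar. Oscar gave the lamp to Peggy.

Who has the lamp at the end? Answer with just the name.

Tracking the lamp through each event:
Start: Peggy has the lamp.
After event 1: Oscar has the lamp.
After event 2: Peggy has the lamp.
After event 3: Frank has the lamp.
After event 4: Oscar has the lamp.
After event 5: Frank has the lamp.
After event 6: Peggy has the lamp.
After event 7: Oscar has the lamp.
After event 8: Peggy has the lamp.

Answer: Peggy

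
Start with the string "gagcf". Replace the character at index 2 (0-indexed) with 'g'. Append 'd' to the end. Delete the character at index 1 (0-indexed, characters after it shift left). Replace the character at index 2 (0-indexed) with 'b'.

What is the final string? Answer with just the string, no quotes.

Answer: ggbfd

Derivation:
Applying each edit step by step:
Start: "gagcf"
Op 1 (replace idx 2: 'g' -> 'g'): "gagcf" -> "gagcf"
Op 2 (append 'd'): "gagcf" -> "gagcfd"
Op 3 (delete idx 1 = 'a'): "gagcfd" -> "ggcfd"
Op 4 (replace idx 2: 'c' -> 'b'): "ggcfd" -> "ggbfd"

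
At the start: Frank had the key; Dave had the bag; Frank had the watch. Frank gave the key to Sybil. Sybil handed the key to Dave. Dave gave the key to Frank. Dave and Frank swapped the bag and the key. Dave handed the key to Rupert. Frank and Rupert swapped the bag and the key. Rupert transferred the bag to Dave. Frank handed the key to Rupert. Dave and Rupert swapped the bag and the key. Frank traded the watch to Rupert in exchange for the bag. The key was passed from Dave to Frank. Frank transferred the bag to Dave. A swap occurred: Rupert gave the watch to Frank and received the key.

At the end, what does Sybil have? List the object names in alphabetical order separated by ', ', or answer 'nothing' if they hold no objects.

Answer: nothing

Derivation:
Tracking all object holders:
Start: key:Frank, bag:Dave, watch:Frank
Event 1 (give key: Frank -> Sybil). State: key:Sybil, bag:Dave, watch:Frank
Event 2 (give key: Sybil -> Dave). State: key:Dave, bag:Dave, watch:Frank
Event 3 (give key: Dave -> Frank). State: key:Frank, bag:Dave, watch:Frank
Event 4 (swap bag<->key: now bag:Frank, key:Dave). State: key:Dave, bag:Frank, watch:Frank
Event 5 (give key: Dave -> Rupert). State: key:Rupert, bag:Frank, watch:Frank
Event 6 (swap bag<->key: now bag:Rupert, key:Frank). State: key:Frank, bag:Rupert, watch:Frank
Event 7 (give bag: Rupert -> Dave). State: key:Frank, bag:Dave, watch:Frank
Event 8 (give key: Frank -> Rupert). State: key:Rupert, bag:Dave, watch:Frank
Event 9 (swap bag<->key: now bag:Rupert, key:Dave). State: key:Dave, bag:Rupert, watch:Frank
Event 10 (swap watch<->bag: now watch:Rupert, bag:Frank). State: key:Dave, bag:Frank, watch:Rupert
Event 11 (give key: Dave -> Frank). State: key:Frank, bag:Frank, watch:Rupert
Event 12 (give bag: Frank -> Dave). State: key:Frank, bag:Dave, watch:Rupert
Event 13 (swap watch<->key: now watch:Frank, key:Rupert). State: key:Rupert, bag:Dave, watch:Frank

Final state: key:Rupert, bag:Dave, watch:Frank
Sybil holds: (nothing).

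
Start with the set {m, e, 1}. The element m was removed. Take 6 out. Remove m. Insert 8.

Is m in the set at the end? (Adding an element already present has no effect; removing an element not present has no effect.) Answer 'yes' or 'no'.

Answer: no

Derivation:
Tracking the set through each operation:
Start: {1, e, m}
Event 1 (remove m): removed. Set: {1, e}
Event 2 (remove 6): not present, no change. Set: {1, e}
Event 3 (remove m): not present, no change. Set: {1, e}
Event 4 (add 8): added. Set: {1, 8, e}

Final set: {1, 8, e} (size 3)
m is NOT in the final set.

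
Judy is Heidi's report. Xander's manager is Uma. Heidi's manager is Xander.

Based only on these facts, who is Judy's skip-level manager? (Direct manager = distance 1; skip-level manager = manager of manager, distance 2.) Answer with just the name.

Reconstructing the manager chain from the given facts:
  Uma -> Xander -> Heidi -> Judy
(each arrow means 'manager of the next')
Positions in the chain (0 = top):
  position of Uma: 0
  position of Xander: 1
  position of Heidi: 2
  position of Judy: 3

Judy is at position 3; the skip-level manager is 2 steps up the chain, i.e. position 1: Xander.

Answer: Xander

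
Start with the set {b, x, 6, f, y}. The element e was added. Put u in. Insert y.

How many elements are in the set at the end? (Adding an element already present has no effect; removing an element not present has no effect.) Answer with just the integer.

Tracking the set through each operation:
Start: {6, b, f, x, y}
Event 1 (add e): added. Set: {6, b, e, f, x, y}
Event 2 (add u): added. Set: {6, b, e, f, u, x, y}
Event 3 (add y): already present, no change. Set: {6, b, e, f, u, x, y}

Final set: {6, b, e, f, u, x, y} (size 7)

Answer: 7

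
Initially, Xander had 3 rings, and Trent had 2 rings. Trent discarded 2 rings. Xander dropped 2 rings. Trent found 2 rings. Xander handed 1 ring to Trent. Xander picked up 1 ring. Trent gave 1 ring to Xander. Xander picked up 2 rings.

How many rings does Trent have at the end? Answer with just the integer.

Answer: 2

Derivation:
Tracking counts step by step:
Start: Xander=3, Trent=2
Event 1 (Trent -2): Trent: 2 -> 0. State: Xander=3, Trent=0
Event 2 (Xander -2): Xander: 3 -> 1. State: Xander=1, Trent=0
Event 3 (Trent +2): Trent: 0 -> 2. State: Xander=1, Trent=2
Event 4 (Xander -> Trent, 1): Xander: 1 -> 0, Trent: 2 -> 3. State: Xander=0, Trent=3
Event 5 (Xander +1): Xander: 0 -> 1. State: Xander=1, Trent=3
Event 6 (Trent -> Xander, 1): Trent: 3 -> 2, Xander: 1 -> 2. State: Xander=2, Trent=2
Event 7 (Xander +2): Xander: 2 -> 4. State: Xander=4, Trent=2

Trent's final count: 2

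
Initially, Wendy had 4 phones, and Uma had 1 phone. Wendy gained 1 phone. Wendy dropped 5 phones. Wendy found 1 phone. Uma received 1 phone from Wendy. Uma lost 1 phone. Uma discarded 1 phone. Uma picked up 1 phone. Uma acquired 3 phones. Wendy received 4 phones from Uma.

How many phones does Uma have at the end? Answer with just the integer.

Answer: 0

Derivation:
Tracking counts step by step:
Start: Wendy=4, Uma=1
Event 1 (Wendy +1): Wendy: 4 -> 5. State: Wendy=5, Uma=1
Event 2 (Wendy -5): Wendy: 5 -> 0. State: Wendy=0, Uma=1
Event 3 (Wendy +1): Wendy: 0 -> 1. State: Wendy=1, Uma=1
Event 4 (Wendy -> Uma, 1): Wendy: 1 -> 0, Uma: 1 -> 2. State: Wendy=0, Uma=2
Event 5 (Uma -1): Uma: 2 -> 1. State: Wendy=0, Uma=1
Event 6 (Uma -1): Uma: 1 -> 0. State: Wendy=0, Uma=0
Event 7 (Uma +1): Uma: 0 -> 1. State: Wendy=0, Uma=1
Event 8 (Uma +3): Uma: 1 -> 4. State: Wendy=0, Uma=4
Event 9 (Uma -> Wendy, 4): Uma: 4 -> 0, Wendy: 0 -> 4. State: Wendy=4, Uma=0

Uma's final count: 0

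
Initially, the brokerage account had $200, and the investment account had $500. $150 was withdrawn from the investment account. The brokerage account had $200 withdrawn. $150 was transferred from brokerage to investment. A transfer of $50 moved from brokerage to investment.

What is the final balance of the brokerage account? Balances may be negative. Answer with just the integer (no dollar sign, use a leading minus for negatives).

Tracking account balances step by step:
Start: brokerage=200, investment=500
Event 1 (withdraw 150 from investment): investment: 500 - 150 = 350. Balances: brokerage=200, investment=350
Event 2 (withdraw 200 from brokerage): brokerage: 200 - 200 = 0. Balances: brokerage=0, investment=350
Event 3 (transfer 150 brokerage -> investment): brokerage: 0 - 150 = -150, investment: 350 + 150 = 500. Balances: brokerage=-150, investment=500
Event 4 (transfer 50 brokerage -> investment): brokerage: -150 - 50 = -200, investment: 500 + 50 = 550. Balances: brokerage=-200, investment=550

Final balance of brokerage: -200

Answer: -200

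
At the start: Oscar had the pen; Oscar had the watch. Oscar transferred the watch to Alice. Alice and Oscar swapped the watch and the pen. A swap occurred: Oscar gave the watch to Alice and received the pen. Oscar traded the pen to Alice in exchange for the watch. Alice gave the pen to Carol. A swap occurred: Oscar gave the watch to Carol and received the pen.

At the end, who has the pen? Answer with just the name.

Answer: Oscar

Derivation:
Tracking all object holders:
Start: pen:Oscar, watch:Oscar
Event 1 (give watch: Oscar -> Alice). State: pen:Oscar, watch:Alice
Event 2 (swap watch<->pen: now watch:Oscar, pen:Alice). State: pen:Alice, watch:Oscar
Event 3 (swap watch<->pen: now watch:Alice, pen:Oscar). State: pen:Oscar, watch:Alice
Event 4 (swap pen<->watch: now pen:Alice, watch:Oscar). State: pen:Alice, watch:Oscar
Event 5 (give pen: Alice -> Carol). State: pen:Carol, watch:Oscar
Event 6 (swap watch<->pen: now watch:Carol, pen:Oscar). State: pen:Oscar, watch:Carol

Final state: pen:Oscar, watch:Carol
The pen is held by Oscar.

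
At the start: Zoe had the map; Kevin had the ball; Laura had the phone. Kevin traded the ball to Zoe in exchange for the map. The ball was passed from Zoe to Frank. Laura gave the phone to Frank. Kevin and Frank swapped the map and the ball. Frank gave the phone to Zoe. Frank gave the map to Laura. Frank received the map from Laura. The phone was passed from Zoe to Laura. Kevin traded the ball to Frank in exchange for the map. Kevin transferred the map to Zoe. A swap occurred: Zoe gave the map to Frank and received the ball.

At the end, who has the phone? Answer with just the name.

Tracking all object holders:
Start: map:Zoe, ball:Kevin, phone:Laura
Event 1 (swap ball<->map: now ball:Zoe, map:Kevin). State: map:Kevin, ball:Zoe, phone:Laura
Event 2 (give ball: Zoe -> Frank). State: map:Kevin, ball:Frank, phone:Laura
Event 3 (give phone: Laura -> Frank). State: map:Kevin, ball:Frank, phone:Frank
Event 4 (swap map<->ball: now map:Frank, ball:Kevin). State: map:Frank, ball:Kevin, phone:Frank
Event 5 (give phone: Frank -> Zoe). State: map:Frank, ball:Kevin, phone:Zoe
Event 6 (give map: Frank -> Laura). State: map:Laura, ball:Kevin, phone:Zoe
Event 7 (give map: Laura -> Frank). State: map:Frank, ball:Kevin, phone:Zoe
Event 8 (give phone: Zoe -> Laura). State: map:Frank, ball:Kevin, phone:Laura
Event 9 (swap ball<->map: now ball:Frank, map:Kevin). State: map:Kevin, ball:Frank, phone:Laura
Event 10 (give map: Kevin -> Zoe). State: map:Zoe, ball:Frank, phone:Laura
Event 11 (swap map<->ball: now map:Frank, ball:Zoe). State: map:Frank, ball:Zoe, phone:Laura

Final state: map:Frank, ball:Zoe, phone:Laura
The phone is held by Laura.

Answer: Laura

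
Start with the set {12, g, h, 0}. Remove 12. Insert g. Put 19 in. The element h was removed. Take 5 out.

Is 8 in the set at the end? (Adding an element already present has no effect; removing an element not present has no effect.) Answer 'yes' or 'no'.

Answer: no

Derivation:
Tracking the set through each operation:
Start: {0, 12, g, h}
Event 1 (remove 12): removed. Set: {0, g, h}
Event 2 (add g): already present, no change. Set: {0, g, h}
Event 3 (add 19): added. Set: {0, 19, g, h}
Event 4 (remove h): removed. Set: {0, 19, g}
Event 5 (remove 5): not present, no change. Set: {0, 19, g}

Final set: {0, 19, g} (size 3)
8 is NOT in the final set.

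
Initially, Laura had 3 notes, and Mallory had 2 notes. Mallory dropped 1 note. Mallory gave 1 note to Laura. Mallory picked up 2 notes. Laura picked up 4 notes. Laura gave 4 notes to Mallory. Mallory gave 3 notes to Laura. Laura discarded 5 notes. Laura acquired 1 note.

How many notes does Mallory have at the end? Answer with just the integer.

Tracking counts step by step:
Start: Laura=3, Mallory=2
Event 1 (Mallory -1): Mallory: 2 -> 1. State: Laura=3, Mallory=1
Event 2 (Mallory -> Laura, 1): Mallory: 1 -> 0, Laura: 3 -> 4. State: Laura=4, Mallory=0
Event 3 (Mallory +2): Mallory: 0 -> 2. State: Laura=4, Mallory=2
Event 4 (Laura +4): Laura: 4 -> 8. State: Laura=8, Mallory=2
Event 5 (Laura -> Mallory, 4): Laura: 8 -> 4, Mallory: 2 -> 6. State: Laura=4, Mallory=6
Event 6 (Mallory -> Laura, 3): Mallory: 6 -> 3, Laura: 4 -> 7. State: Laura=7, Mallory=3
Event 7 (Laura -5): Laura: 7 -> 2. State: Laura=2, Mallory=3
Event 8 (Laura +1): Laura: 2 -> 3. State: Laura=3, Mallory=3

Mallory's final count: 3

Answer: 3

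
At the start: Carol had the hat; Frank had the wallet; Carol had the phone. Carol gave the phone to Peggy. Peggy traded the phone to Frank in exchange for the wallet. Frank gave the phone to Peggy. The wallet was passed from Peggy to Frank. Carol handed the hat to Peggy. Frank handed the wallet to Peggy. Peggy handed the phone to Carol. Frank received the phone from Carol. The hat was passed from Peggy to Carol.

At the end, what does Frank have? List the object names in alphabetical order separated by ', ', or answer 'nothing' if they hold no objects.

Answer: phone

Derivation:
Tracking all object holders:
Start: hat:Carol, wallet:Frank, phone:Carol
Event 1 (give phone: Carol -> Peggy). State: hat:Carol, wallet:Frank, phone:Peggy
Event 2 (swap phone<->wallet: now phone:Frank, wallet:Peggy). State: hat:Carol, wallet:Peggy, phone:Frank
Event 3 (give phone: Frank -> Peggy). State: hat:Carol, wallet:Peggy, phone:Peggy
Event 4 (give wallet: Peggy -> Frank). State: hat:Carol, wallet:Frank, phone:Peggy
Event 5 (give hat: Carol -> Peggy). State: hat:Peggy, wallet:Frank, phone:Peggy
Event 6 (give wallet: Frank -> Peggy). State: hat:Peggy, wallet:Peggy, phone:Peggy
Event 7 (give phone: Peggy -> Carol). State: hat:Peggy, wallet:Peggy, phone:Carol
Event 8 (give phone: Carol -> Frank). State: hat:Peggy, wallet:Peggy, phone:Frank
Event 9 (give hat: Peggy -> Carol). State: hat:Carol, wallet:Peggy, phone:Frank

Final state: hat:Carol, wallet:Peggy, phone:Frank
Frank holds: phone.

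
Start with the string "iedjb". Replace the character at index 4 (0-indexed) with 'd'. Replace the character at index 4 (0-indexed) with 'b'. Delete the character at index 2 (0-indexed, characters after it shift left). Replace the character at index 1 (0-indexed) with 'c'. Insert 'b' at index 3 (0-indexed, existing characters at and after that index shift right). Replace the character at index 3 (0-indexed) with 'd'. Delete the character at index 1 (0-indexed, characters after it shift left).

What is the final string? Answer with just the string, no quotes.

Applying each edit step by step:
Start: "iedjb"
Op 1 (replace idx 4: 'b' -> 'd'): "iedjb" -> "iedjd"
Op 2 (replace idx 4: 'd' -> 'b'): "iedjd" -> "iedjb"
Op 3 (delete idx 2 = 'd'): "iedjb" -> "iejb"
Op 4 (replace idx 1: 'e' -> 'c'): "iejb" -> "icjb"
Op 5 (insert 'b' at idx 3): "icjb" -> "icjbb"
Op 6 (replace idx 3: 'b' -> 'd'): "icjbb" -> "icjdb"
Op 7 (delete idx 1 = 'c'): "icjdb" -> "ijdb"

Answer: ijdb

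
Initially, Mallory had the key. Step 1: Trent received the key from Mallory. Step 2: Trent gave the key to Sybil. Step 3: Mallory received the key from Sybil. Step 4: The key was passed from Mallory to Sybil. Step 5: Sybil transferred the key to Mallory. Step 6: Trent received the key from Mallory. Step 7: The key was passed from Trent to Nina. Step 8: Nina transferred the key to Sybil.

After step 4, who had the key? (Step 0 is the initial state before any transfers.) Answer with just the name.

Answer: Sybil

Derivation:
Tracking the key holder through step 4:
After step 0 (start): Mallory
After step 1: Trent
After step 2: Sybil
After step 3: Mallory
After step 4: Sybil

At step 4, the holder is Sybil.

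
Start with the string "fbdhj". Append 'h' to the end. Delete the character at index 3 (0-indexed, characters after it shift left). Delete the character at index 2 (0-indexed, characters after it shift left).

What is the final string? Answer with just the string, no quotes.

Applying each edit step by step:
Start: "fbdhj"
Op 1 (append 'h'): "fbdhj" -> "fbdhjh"
Op 2 (delete idx 3 = 'h'): "fbdhjh" -> "fbdjh"
Op 3 (delete idx 2 = 'd'): "fbdjh" -> "fbjh"

Answer: fbjh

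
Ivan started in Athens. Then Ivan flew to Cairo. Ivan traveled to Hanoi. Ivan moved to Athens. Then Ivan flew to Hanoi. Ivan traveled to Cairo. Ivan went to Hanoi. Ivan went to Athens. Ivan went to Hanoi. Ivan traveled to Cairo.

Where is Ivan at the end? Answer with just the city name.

Answer: Cairo

Derivation:
Tracking Ivan's location:
Start: Ivan is in Athens.
After move 1: Athens -> Cairo. Ivan is in Cairo.
After move 2: Cairo -> Hanoi. Ivan is in Hanoi.
After move 3: Hanoi -> Athens. Ivan is in Athens.
After move 4: Athens -> Hanoi. Ivan is in Hanoi.
After move 5: Hanoi -> Cairo. Ivan is in Cairo.
After move 6: Cairo -> Hanoi. Ivan is in Hanoi.
After move 7: Hanoi -> Athens. Ivan is in Athens.
After move 8: Athens -> Hanoi. Ivan is in Hanoi.
After move 9: Hanoi -> Cairo. Ivan is in Cairo.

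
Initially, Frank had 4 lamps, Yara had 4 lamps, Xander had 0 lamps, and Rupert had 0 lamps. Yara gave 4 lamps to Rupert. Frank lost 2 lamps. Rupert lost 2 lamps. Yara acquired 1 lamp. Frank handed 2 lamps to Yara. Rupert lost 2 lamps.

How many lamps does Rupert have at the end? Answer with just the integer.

Tracking counts step by step:
Start: Frank=4, Yara=4, Xander=0, Rupert=0
Event 1 (Yara -> Rupert, 4): Yara: 4 -> 0, Rupert: 0 -> 4. State: Frank=4, Yara=0, Xander=0, Rupert=4
Event 2 (Frank -2): Frank: 4 -> 2. State: Frank=2, Yara=0, Xander=0, Rupert=4
Event 3 (Rupert -2): Rupert: 4 -> 2. State: Frank=2, Yara=0, Xander=0, Rupert=2
Event 4 (Yara +1): Yara: 0 -> 1. State: Frank=2, Yara=1, Xander=0, Rupert=2
Event 5 (Frank -> Yara, 2): Frank: 2 -> 0, Yara: 1 -> 3. State: Frank=0, Yara=3, Xander=0, Rupert=2
Event 6 (Rupert -2): Rupert: 2 -> 0. State: Frank=0, Yara=3, Xander=0, Rupert=0

Rupert's final count: 0

Answer: 0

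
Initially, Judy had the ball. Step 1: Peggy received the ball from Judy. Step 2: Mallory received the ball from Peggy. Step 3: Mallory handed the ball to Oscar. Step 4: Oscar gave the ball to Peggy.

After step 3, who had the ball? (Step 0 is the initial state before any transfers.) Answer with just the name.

Tracking the ball holder through step 3:
After step 0 (start): Judy
After step 1: Peggy
After step 2: Mallory
After step 3: Oscar

At step 3, the holder is Oscar.

Answer: Oscar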